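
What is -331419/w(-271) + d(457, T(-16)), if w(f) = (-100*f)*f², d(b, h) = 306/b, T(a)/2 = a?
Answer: 608865378117/909544752700 ≈ 0.66942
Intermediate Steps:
T(a) = 2*a
w(f) = -100*f³
-331419/w(-271) + d(457, T(-16)) = -331419/((-100*(-271)³)) + 306/457 = -331419/((-100*(-19902511))) + 306*(1/457) = -331419/1990251100 + 306/457 = 608865378117/909544752700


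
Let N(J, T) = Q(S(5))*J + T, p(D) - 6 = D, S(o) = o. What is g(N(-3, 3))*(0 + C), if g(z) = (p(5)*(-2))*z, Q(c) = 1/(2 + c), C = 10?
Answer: -3960/7 ≈ -565.71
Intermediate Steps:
p(D) = 6 + D
N(J, T) = T + J/7 (N(J, T) = J/(2 + 5) + T = J/7 + T = T + J/7)
g(z) = -22*z (g(z) = ((6 + 5)*(-2))*z = (11*(-2))*z = -22*z)
g(N(-3, 3))*(0 + C) = (-22*(3 + (1/7)*(-3)))*(0 + 10) = -22*(3 - 3/7)*10 = -22*18/7*10 = -396/7*10 = -3960/7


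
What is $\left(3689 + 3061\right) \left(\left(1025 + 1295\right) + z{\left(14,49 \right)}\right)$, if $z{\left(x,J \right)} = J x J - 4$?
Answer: $242527500$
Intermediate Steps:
$z{\left(x,J \right)} = -4 + x J^{2}$ ($z{\left(x,J \right)} = x J^{2} - 4 = -4 + x J^{2}$)
$\left(3689 + 3061\right) \left(\left(1025 + 1295\right) + z{\left(14,49 \right)}\right) = \left(3689 + 3061\right) \left(\left(1025 + 1295\right) - \left(4 - 14 \cdot 49^{2}\right)\right) = 6750 \left(2320 + \left(-4 + 14 \cdot 2401\right)\right) = 6750 \left(2320 + \left(-4 + 33614\right)\right) = 6750 \left(2320 + 33610\right) = 6750 \cdot 35930 = 242527500$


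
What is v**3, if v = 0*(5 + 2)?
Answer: 0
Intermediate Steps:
v = 0 (v = 0*7 = 0)
v**3 = 0**3 = 0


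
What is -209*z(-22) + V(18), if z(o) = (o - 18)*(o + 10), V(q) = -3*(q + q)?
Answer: -100428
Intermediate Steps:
V(q) = -6*q
z(o) = (-18 + o)*(10 + o)
-209*z(-22) + V(18) = -209*(-180 + (-22)² - 8*(-22)) - 6*18 = -209*(-180 + 484 + 176) - 108 = -209*480 - 108 = -100320 - 108 = -100428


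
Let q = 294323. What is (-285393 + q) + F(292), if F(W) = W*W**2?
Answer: 24906018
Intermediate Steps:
F(W) = W**3
(-285393 + q) + F(292) = (-285393 + 294323) + 292**3 = 8930 + 24897088 = 24906018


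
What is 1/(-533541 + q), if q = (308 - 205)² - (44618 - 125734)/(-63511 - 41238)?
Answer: -104749/54776685184 ≈ -1.9123e-6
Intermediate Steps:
q = 1111201025/104749 (q = 103² - (-81116)/(-104749) = 10609 - (-81116)*(-1)/104749 = 10609 - 1*81116/104749 = 10609 - 81116/104749 = 1111201025/104749 ≈ 10608.)
1/(-533541 + q) = 1/(-533541 + 1111201025/104749) = 1/(-54776685184/104749) = -104749/54776685184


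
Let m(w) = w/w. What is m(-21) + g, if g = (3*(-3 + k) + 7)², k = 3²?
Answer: 626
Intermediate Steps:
k = 9
m(w) = 1
g = 625 (g = (3*(-3 + 9) + 7)² = (3*6 + 7)² = (18 + 7)² = 25² = 625)
m(-21) + g = 1 + 625 = 626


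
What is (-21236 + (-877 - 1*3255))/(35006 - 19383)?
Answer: -25368/15623 ≈ -1.6238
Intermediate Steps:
(-21236 + (-877 - 1*3255))/(35006 - 19383) = (-21236 + (-877 - 3255))/15623 = (-21236 - 4132)*(1/15623) = -25368*1/15623 = -25368/15623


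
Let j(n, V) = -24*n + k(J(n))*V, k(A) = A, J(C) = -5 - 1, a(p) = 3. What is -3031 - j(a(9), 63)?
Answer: -2581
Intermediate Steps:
J(C) = -6
j(n, V) = -24*n - 6*V
-3031 - j(a(9), 63) = -3031 - (-24*3 - 6*63) = -3031 - (-72 - 378) = -3031 - 1*(-450) = -3031 + 450 = -2581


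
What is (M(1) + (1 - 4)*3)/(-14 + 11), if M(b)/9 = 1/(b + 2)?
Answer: 2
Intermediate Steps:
M(b) = 9/(2 + b) (M(b) = 9/(b + 2) = 9/(2 + b))
(M(1) + (1 - 4)*3)/(-14 + 11) = (9/(2 + 1) + (1 - 4)*3)/(-14 + 11) = (9/3 - 3*3)/(-3) = (9*(1/3) - 9)*(-1/3) = (3 - 9)*(-1/3) = -6*(-1/3) = 2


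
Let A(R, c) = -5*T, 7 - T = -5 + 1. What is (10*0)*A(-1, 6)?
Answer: 0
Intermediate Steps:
T = 11 (T = 7 - (-5 + 1) = 7 - 1*(-4) = 7 + 4 = 11)
A(R, c) = -55 (A(R, c) = -5*11 = -55)
(10*0)*A(-1, 6) = (10*0)*(-55) = 0*(-55) = 0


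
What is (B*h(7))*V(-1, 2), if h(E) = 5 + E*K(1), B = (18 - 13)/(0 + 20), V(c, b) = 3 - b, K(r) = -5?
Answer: -15/2 ≈ -7.5000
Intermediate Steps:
B = ¼ (B = 5/20 = 5*(1/20) = ¼ ≈ 0.25000)
h(E) = 5 - 5*E (h(E) = 5 + E*(-5) = 5 - 5*E)
(B*h(7))*V(-1, 2) = ((5 - 5*7)/4)*(3 - 1*2) = ((5 - 35)/4)*(3 - 2) = ((¼)*(-30))*1 = -15/2*1 = -15/2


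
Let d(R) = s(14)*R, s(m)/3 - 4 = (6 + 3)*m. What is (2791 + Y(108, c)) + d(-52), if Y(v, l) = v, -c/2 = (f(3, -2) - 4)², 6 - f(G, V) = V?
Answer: -17381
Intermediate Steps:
s(m) = 12 + 27*m (s(m) = 12 + 3*((6 + 3)*m) = 12 + 3*(9*m) = 12 + 27*m)
f(G, V) = 6 - V
c = -32 (c = -2*((6 - 1*(-2)) - 4)² = -2*((6 + 2) - 4)² = -2*(8 - 4)² = -2*4² = -2*16 = -32)
d(R) = 390*R (d(R) = (12 + 27*14)*R = (12 + 378)*R = 390*R)
(2791 + Y(108, c)) + d(-52) = (2791 + 108) + 390*(-52) = 2899 - 20280 = -17381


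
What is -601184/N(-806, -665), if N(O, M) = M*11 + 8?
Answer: 601184/7307 ≈ 82.275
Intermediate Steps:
N(O, M) = 8 + 11*M (N(O, M) = 11*M + 8 = 8 + 11*M)
-601184/N(-806, -665) = -601184/(8 + 11*(-665)) = -601184/(8 - 7315) = -601184/(-7307) = -601184*(-1/7307) = 601184/7307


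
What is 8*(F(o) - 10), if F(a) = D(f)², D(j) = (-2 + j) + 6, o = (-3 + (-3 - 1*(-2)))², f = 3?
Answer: 312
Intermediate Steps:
o = 16 (o = (-3 + (-3 + 2))² = (-3 - 1)² = (-4)² = 16)
D(j) = 4 + j
F(a) = 49 (F(a) = (4 + 3)² = 7² = 49)
8*(F(o) - 10) = 8*(49 - 10) = 8*39 = 312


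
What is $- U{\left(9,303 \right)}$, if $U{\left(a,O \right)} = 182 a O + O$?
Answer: $-496617$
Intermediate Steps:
$U{\left(a,O \right)} = O + 182 O a$ ($U{\left(a,O \right)} = 182 O a + O = O + 182 O a$)
$- U{\left(9,303 \right)} = - 303 \left(1 + 182 \cdot 9\right) = - 303 \left(1 + 1638\right) = - 303 \cdot 1639 = \left(-1\right) 496617 = -496617$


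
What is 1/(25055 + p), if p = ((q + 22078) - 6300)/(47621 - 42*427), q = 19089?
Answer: 4241/106263236 ≈ 3.9910e-5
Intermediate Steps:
p = 4981/4241 (p = ((19089 + 22078) - 6300)/(47621 - 42*427) = (41167 - 6300)/(47621 - 17934) = 34867/29687 = 34867*(1/29687) = 4981/4241 ≈ 1.1745)
1/(25055 + p) = 1/(25055 + 4981/4241) = 1/(106263236/4241) = 4241/106263236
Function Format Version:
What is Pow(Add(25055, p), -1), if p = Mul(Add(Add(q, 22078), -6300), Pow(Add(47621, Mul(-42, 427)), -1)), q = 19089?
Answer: Rational(4241, 106263236) ≈ 3.9910e-5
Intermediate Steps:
p = Rational(4981, 4241) (p = Mul(Add(Add(19089, 22078), -6300), Pow(Add(47621, Mul(-42, 427)), -1)) = Mul(Add(41167, -6300), Pow(Add(47621, -17934), -1)) = Mul(34867, Pow(29687, -1)) = Mul(34867, Rational(1, 29687)) = Rational(4981, 4241) ≈ 1.1745)
Pow(Add(25055, p), -1) = Pow(Add(25055, Rational(4981, 4241)), -1) = Pow(Rational(106263236, 4241), -1) = Rational(4241, 106263236)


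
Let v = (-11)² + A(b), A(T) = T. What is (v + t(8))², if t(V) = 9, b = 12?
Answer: 20164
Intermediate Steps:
v = 133 (v = (-11)² + 12 = 121 + 12 = 133)
(v + t(8))² = (133 + 9)² = 142² = 20164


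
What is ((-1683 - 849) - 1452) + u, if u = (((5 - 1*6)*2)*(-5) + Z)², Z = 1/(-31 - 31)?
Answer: -14931335/3844 ≈ -3884.3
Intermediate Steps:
Z = -1/62 (Z = 1/(-62) = -1/62 ≈ -0.016129)
u = 383161/3844 (u = (((5 - 1*6)*2)*(-5) - 1/62)² = (((5 - 6)*2)*(-5) - 1/62)² = (-1*2*(-5) - 1/62)² = (-2*(-5) - 1/62)² = (10 - 1/62)² = (619/62)² = 383161/3844 ≈ 99.678)
((-1683 - 849) - 1452) + u = ((-1683 - 849) - 1452) + 383161/3844 = (-2532 - 1452) + 383161/3844 = -3984 + 383161/3844 = -14931335/3844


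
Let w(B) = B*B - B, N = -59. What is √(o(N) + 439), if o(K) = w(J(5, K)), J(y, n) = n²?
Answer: 7*√247231 ≈ 3480.6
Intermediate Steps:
w(B) = B² - B
o(K) = K²*(-1 + K²)
√(o(N) + 439) = √(((-59)⁴ - 1*(-59)²) + 439) = √((12117361 - 1*3481) + 439) = √((12117361 - 3481) + 439) = √(12113880 + 439) = √12114319 = 7*√247231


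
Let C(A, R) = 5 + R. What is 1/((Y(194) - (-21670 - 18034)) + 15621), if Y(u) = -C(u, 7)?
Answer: 1/55313 ≈ 1.8079e-5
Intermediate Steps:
Y(u) = -12 (Y(u) = -(5 + 7) = -1*12 = -12)
1/((Y(194) - (-21670 - 18034)) + 15621) = 1/((-12 - (-21670 - 18034)) + 15621) = 1/((-12 - 1*(-39704)) + 15621) = 1/((-12 + 39704) + 15621) = 1/(39692 + 15621) = 1/55313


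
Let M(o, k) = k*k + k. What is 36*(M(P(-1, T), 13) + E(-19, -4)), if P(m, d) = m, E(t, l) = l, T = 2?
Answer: 6408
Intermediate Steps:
M(o, k) = k + k**2 (M(o, k) = k**2 + k = k + k**2)
36*(M(P(-1, T), 13) + E(-19, -4)) = 36*(13*(1 + 13) - 4) = 36*(13*14 - 4) = 36*(182 - 4) = 36*178 = 6408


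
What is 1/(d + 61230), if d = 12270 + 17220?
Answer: 1/90720 ≈ 1.1023e-5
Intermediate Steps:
d = 29490
1/(d + 61230) = 1/(29490 + 61230) = 1/90720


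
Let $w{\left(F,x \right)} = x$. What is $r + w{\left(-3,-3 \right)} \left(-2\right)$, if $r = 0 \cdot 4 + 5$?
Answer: $11$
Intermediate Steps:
$r = 5$ ($r = 0 + 5 = 5$)
$r + w{\left(-3,-3 \right)} \left(-2\right) = 5 - -6 = 5 + 6 = 11$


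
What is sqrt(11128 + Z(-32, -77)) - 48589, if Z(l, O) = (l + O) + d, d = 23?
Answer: -48589 + sqrt(11042) ≈ -48484.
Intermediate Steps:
Z(l, O) = 23 + O + l (Z(l, O) = (l + O) + 23 = (O + l) + 23 = 23 + O + l)
sqrt(11128 + Z(-32, -77)) - 48589 = sqrt(11128 + (23 - 77 - 32)) - 48589 = sqrt(11128 - 86) - 48589 = sqrt(11042) - 48589 = -48589 + sqrt(11042)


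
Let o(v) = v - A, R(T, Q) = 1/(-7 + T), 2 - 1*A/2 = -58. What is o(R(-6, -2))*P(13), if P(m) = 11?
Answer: -17171/13 ≈ -1320.8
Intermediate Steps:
A = 120 (A = 4 - 2*(-58) = 4 + 116 = 120)
o(v) = -120 + v (o(v) = v - 1*120 = v - 120 = -120 + v)
o(R(-6, -2))*P(13) = (-120 + 1/(-7 - 6))*11 = (-120 + 1/(-13))*11 = (-120 - 1/13)*11 = -1561/13*11 = -17171/13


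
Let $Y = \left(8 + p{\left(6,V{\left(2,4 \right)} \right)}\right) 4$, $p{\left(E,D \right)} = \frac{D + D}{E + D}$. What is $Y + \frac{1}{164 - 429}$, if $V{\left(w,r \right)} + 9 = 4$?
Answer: $- \frac{2121}{265} \approx -8.0038$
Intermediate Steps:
$V{\left(w,r \right)} = -5$ ($V{\left(w,r \right)} = -9 + 4 = -5$)
$p{\left(E,D \right)} = \frac{2 D}{D + E}$
$Y = -8$ ($Y = \left(8 + 2 \left(-5\right) \frac{1}{-5 + 6}\right) 4 = \left(8 + 2 \left(-5\right) 1^{-1}\right) 4 = \left(8 + 2 \left(-5\right) 1\right) 4 = \left(8 - 10\right) 4 = \left(-2\right) 4 = -8$)
$Y + \frac{1}{164 - 429} = -8 + \frac{1}{164 - 429} = -8 + \frac{1}{-265} = -8 - \frac{1}{265} = - \frac{2121}{265}$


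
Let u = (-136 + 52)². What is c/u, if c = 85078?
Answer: 6077/504 ≈ 12.058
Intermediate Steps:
u = 7056 (u = (-84)² = 7056)
c/u = 85078/7056 = 85078*(1/7056) = 6077/504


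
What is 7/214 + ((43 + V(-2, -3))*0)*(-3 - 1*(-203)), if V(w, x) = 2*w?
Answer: 7/214 ≈ 0.032710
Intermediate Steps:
7/214 + ((43 + V(-2, -3))*0)*(-3 - 1*(-203)) = 7/214 + ((43 + 2*(-2))*0)*(-3 - 1*(-203)) = 7*(1/214) + ((43 - 4)*0)*(-3 + 203) = 7/214 + (39*0)*200 = 7/214 + 0*200 = 7/214 + 0 = 7/214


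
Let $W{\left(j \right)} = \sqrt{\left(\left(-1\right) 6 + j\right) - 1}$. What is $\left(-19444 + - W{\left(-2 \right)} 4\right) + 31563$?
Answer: $12119 - 12 i \approx 12119.0 - 12.0 i$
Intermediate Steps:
$W{\left(j \right)} = \sqrt{-7 + j}$ ($W{\left(j \right)} = \sqrt{\left(-6 + j\right) - 1} = \sqrt{-7 + j}$)
$\left(-19444 + - W{\left(-2 \right)} 4\right) + 31563 = \left(-19444 + - \sqrt{-7 - 2} \cdot 4\right) + 31563 = \left(-19444 + - \sqrt{-9} \cdot 4\right) + 31563 = \left(-19444 + - 3 i 4\right) + 31563 = \left(-19444 - 12 i\right) + 31563 = 12119 - 12 i$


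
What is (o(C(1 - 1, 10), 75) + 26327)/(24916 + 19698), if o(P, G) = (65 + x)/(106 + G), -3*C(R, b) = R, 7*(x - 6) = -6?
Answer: 16678400/28262969 ≈ 0.59011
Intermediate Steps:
x = 36/7 (x = 6 + (⅐)*(-6) = 6 - 6/7 = 36/7 ≈ 5.1429)
C(R, b) = -R/3
o(P, G) = 491/(7*(106 + G)) (o(P, G) = (65 + 36/7)/(106 + G) = 491/(7*(106 + G)))
(o(C(1 - 1, 10), 75) + 26327)/(24916 + 19698) = (491/(7*(106 + 75)) + 26327)/(24916 + 19698) = ((491/7)/181 + 26327)/44614 = ((491/7)*(1/181) + 26327)*(1/44614) = (491/1267 + 26327)*(1/44614) = (33356800/1267)*(1/44614) = 16678400/28262969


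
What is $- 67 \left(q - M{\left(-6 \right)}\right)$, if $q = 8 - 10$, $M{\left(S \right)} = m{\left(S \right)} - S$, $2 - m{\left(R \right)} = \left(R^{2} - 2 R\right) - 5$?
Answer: $-2211$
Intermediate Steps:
$m{\left(R \right)} = 7 - R^{2} + 2 R$ ($m{\left(R \right)} = 2 - \left(\left(R^{2} - 2 R\right) - 5\right) = 2 - \left(-5 + R^{2} - 2 R\right) = 2 + \left(5 - R^{2} + 2 R\right) = 7 - R^{2} + 2 R$)
$M{\left(S \right)} = 7 + S - S^{2}$ ($M{\left(S \right)} = \left(7 - S^{2} + 2 S\right) - S = 7 + S - S^{2}$)
$q = -2$ ($q = 8 - 10 = -2$)
$- 67 \left(q - M{\left(-6 \right)}\right) = - 67 \left(-2 - \left(7 - 6 - \left(-6\right)^{2}\right)\right) = - 67 \left(-2 - \left(7 - 6 - 36\right)\right) = - 67 \left(-2 - -35\right) = - 67 \left(-2 + 35\right) = \left(-67\right) 33 = -2211$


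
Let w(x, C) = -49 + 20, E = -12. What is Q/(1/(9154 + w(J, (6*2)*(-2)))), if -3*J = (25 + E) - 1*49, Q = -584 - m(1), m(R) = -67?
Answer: -4717625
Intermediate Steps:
Q = -517 (Q = -584 - 1*(-67) = -584 + 67 = -517)
J = 12 (J = -((25 - 12) - 1*49)/3 = -(13 - 49)/3 = -⅓*(-36) = 12)
w(x, C) = -29
Q/(1/(9154 + w(J, (6*2)*(-2)))) = -517/(1/(9154 - 29)) = -517/(1/9125) = -517/1/9125 = -517*9125 = -4717625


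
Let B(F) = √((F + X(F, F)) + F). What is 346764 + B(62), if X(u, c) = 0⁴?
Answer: 346764 + 2*√31 ≈ 3.4678e+5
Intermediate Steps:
X(u, c) = 0
B(F) = √2*√F (B(F) = √((F + 0) + F) = √(F + F) = √(2*F) = √2*√F)
346764 + B(62) = 346764 + √2*√62 = 346764 + 2*√31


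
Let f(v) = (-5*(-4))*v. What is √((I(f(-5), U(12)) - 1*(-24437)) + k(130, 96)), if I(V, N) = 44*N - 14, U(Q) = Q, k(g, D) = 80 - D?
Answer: √24935 ≈ 157.91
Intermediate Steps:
f(v) = 20*v
I(V, N) = -14 + 44*N
√((I(f(-5), U(12)) - 1*(-24437)) + k(130, 96)) = √(((-14 + 44*12) - 1*(-24437)) + (80 - 1*96)) = √(((-14 + 528) + 24437) + (80 - 96)) = √((514 + 24437) - 16) = √(24951 - 16) = √24935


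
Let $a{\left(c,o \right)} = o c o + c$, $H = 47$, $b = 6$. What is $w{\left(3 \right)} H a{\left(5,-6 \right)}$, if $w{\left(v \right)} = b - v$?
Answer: $26085$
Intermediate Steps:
$a{\left(c,o \right)} = c + c o^{2}$ ($a{\left(c,o \right)} = c o o + c = c o^{2} + c = c + c o^{2}$)
$w{\left(v \right)} = 6 - v$
$w{\left(3 \right)} H a{\left(5,-6 \right)} = \left(6 - 3\right) 47 \cdot 5 \left(1 + \left(-6\right)^{2}\right) = \left(6 - 3\right) 47 \cdot 5 \left(1 + 36\right) = 3 \cdot 47 \cdot 5 \cdot 37 = 141 \cdot 185 = 26085$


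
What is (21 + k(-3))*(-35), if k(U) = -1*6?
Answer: -525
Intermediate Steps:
k(U) = -6
(21 + k(-3))*(-35) = (21 - 6)*(-35) = 15*(-35) = -525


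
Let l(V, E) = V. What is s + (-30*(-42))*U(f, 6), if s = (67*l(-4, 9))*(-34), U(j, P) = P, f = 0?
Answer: 16672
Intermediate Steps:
s = 9112 (s = (67*(-4))*(-34) = -268*(-34) = 9112)
s + (-30*(-42))*U(f, 6) = 9112 - 30*(-42)*6 = 9112 + 1260*6 = 9112 + 7560 = 16672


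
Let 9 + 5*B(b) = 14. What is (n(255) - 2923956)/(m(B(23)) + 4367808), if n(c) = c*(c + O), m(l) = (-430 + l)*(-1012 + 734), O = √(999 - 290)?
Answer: -952977/1495690 + 17*√709/299138 ≈ -0.63564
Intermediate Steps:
B(b) = 1 (B(b) = -9/5 + (⅕)*14 = -9/5 + 14/5 = 1)
O = √709 ≈ 26.627
m(l) = 119540 - 278*l (m(l) = (-430 + l)*(-278) = 119540 - 278*l)
n(c) = c*(c + √709)
(n(255) - 2923956)/(m(B(23)) + 4367808) = (255*(255 + √709) - 2923956)/((119540 - 278*1) + 4367808) = ((65025 + 255*√709) - 2923956)/((119540 - 278) + 4367808) = (-2858931 + 255*√709)/(119262 + 4367808) = (-2858931 + 255*√709)/4487070 = (-2858931 + 255*√709)*(1/4487070) = -952977/1495690 + 17*√709/299138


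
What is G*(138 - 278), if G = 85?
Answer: -11900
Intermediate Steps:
G*(138 - 278) = 85*(138 - 278) = 85*(-140) = -11900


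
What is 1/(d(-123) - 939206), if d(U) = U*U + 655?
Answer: -1/923422 ≈ -1.0829e-6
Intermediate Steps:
d(U) = 655 + U² (d(U) = U² + 655 = 655 + U²)
1/(d(-123) - 939206) = 1/((655 + (-123)²) - 939206) = 1/((655 + 15129) - 939206) = 1/(15784 - 939206) = 1/(-923422) = -1/923422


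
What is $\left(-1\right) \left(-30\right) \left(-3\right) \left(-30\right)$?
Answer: $2700$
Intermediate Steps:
$\left(-1\right) \left(-30\right) \left(-3\right) \left(-30\right) = 30 \left(-3\right) \left(-30\right) = \left(-90\right) \left(-30\right) = 2700$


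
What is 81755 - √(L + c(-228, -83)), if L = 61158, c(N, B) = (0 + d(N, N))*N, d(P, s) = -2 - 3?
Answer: 81755 - 3*√6922 ≈ 81505.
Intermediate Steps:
d(P, s) = -5
c(N, B) = -5*N (c(N, B) = (0 - 5)*N = -5*N)
81755 - √(L + c(-228, -83)) = 81755 - √(61158 - 5*(-228)) = 81755 - √(61158 + 1140) = 81755 - √62298 = 81755 - 3*√6922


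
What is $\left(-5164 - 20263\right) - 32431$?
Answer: $-57858$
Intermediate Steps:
$\left(-5164 - 20263\right) - 32431 = -25427 - 32431 = -57858$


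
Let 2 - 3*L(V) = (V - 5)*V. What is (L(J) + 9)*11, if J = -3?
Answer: 55/3 ≈ 18.333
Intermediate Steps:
L(V) = 2/3 - V*(-5 + V)/3 (L(V) = 2/3 - (V - 5)*V/3 = 2/3 - (-5 + V)*V/3 = 2/3 - V*(-5 + V)/3)
(L(J) + 9)*11 = ((2/3 - 1/3*(-3)**2 + (5/3)*(-3)) + 9)*11 = ((2/3 - 1/3*9 - 5) + 9)*11 = ((2/3 - 3 - 5) + 9)*11 = (-22/3 + 9)*11 = (5/3)*11 = 55/3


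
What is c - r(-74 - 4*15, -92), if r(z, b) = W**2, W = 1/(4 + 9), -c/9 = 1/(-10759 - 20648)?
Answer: -9962/1769261 ≈ -0.0056306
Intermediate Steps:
c = 3/10469 (c = -9/(-10759 - 20648) = -9/(-31407) = -9*(-1/31407) = 3/10469 ≈ 0.00028656)
W = 1/13 ≈ 0.076923
r(z, b) = 1/169 (r(z, b) = (1/13)**2 = 1/169)
c - r(-74 - 4*15, -92) = 3/10469 - 1*1/169 = 3/10469 - 1/169 = -9962/1769261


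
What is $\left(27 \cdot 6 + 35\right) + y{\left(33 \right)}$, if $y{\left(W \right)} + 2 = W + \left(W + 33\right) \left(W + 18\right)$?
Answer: $3594$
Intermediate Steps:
$y{\left(W \right)} = -2 + W + \left(18 + W\right) \left(33 + W\right)$ ($y{\left(W \right)} = -2 + \left(W + \left(W + 33\right) \left(W + 18\right)\right) = -2 + \left(W + \left(33 + W\right) \left(18 + W\right)\right) = -2 + \left(W + \left(18 + W\right) \left(33 + W\right)\right) = -2 + W + \left(18 + W\right) \left(33 + W\right)$)
$\left(27 \cdot 6 + 35\right) + y{\left(33 \right)} = \left(27 \cdot 6 + 35\right) + \left(592 + 33^{2} + 52 \cdot 33\right) = \left(162 + 35\right) + \left(592 + 1089 + 1716\right) = 197 + 3397 = 3594$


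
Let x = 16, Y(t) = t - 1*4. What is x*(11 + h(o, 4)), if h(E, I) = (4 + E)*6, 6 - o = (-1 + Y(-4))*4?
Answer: 4592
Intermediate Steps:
Y(t) = -4 + t (Y(t) = t - 4 = -4 + t)
o = 42 (o = 6 - (-1 + (-4 - 4))*4 = 6 - (-1 - 8)*4 = 6 - (-9)*4 = 6 - 1*(-36) = 6 + 36 = 42)
h(E, I) = 24 + 6*E
x*(11 + h(o, 4)) = 16*(11 + (24 + 6*42)) = 16*(11 + (24 + 252)) = 16*(11 + 276) = 16*287 = 4592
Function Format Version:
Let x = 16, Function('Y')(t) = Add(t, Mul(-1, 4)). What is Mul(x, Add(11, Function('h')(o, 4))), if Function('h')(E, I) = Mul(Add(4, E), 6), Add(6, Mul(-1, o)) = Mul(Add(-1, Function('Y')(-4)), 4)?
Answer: 4592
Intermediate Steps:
Function('Y')(t) = Add(-4, t) (Function('Y')(t) = Add(t, -4) = Add(-4, t))
o = 42 (o = Add(6, Mul(-1, Mul(Add(-1, Add(-4, -4)), 4))) = Add(6, Mul(-1, Mul(Add(-1, -8), 4))) = Add(6, Mul(-1, Mul(-9, 4))) = Add(6, Mul(-1, -36)) = Add(6, 36) = 42)
Function('h')(E, I) = Add(24, Mul(6, E))
Mul(x, Add(11, Function('h')(o, 4))) = Mul(16, Add(11, Add(24, Mul(6, 42)))) = Mul(16, Add(11, Add(24, 252))) = Mul(16, Add(11, 276)) = Mul(16, 287) = 4592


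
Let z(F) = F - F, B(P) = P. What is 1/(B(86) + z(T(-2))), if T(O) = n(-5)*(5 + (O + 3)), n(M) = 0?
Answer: 1/86 ≈ 0.011628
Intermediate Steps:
T(O) = 0 (T(O) = 0*(5 + (O + 3)) = 0*(5 + (3 + O)) = 0*(8 + O) = 0)
z(F) = 0
1/(B(86) + z(T(-2))) = 1/(86 + 0) = 1/86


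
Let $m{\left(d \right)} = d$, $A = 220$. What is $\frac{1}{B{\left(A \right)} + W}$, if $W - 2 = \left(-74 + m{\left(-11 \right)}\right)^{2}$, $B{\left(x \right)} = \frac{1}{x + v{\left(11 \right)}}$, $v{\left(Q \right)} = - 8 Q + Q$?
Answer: $\frac{143}{1033462} \approx 0.00013837$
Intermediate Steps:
$v{\left(Q \right)} = - 7 Q$
$B{\left(x \right)} = \frac{1}{-77 + x}$ ($B{\left(x \right)} = \frac{1}{x - 77} = \frac{1}{-77 + x}$)
$W = 7227$ ($W = 2 + \left(-74 - 11\right)^{2} = 2 + \left(-85\right)^{2} = 2 + 7225 = 7227$)
$\frac{1}{B{\left(A \right)} + W} = \frac{1}{\frac{1}{-77 + 220} + 7227} = \frac{1}{\frac{1}{143} + 7227} = \frac{1}{\frac{1033462}{143}} = \frac{143}{1033462}$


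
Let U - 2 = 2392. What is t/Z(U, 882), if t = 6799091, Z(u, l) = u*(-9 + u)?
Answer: 6799091/5709690 ≈ 1.1908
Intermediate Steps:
U = 2394 (U = 2 + 2392 = 2394)
t/Z(U, 882) = 6799091/((2394*(-9 + 2394))) = 6799091/((2394*2385)) = 6799091/5709690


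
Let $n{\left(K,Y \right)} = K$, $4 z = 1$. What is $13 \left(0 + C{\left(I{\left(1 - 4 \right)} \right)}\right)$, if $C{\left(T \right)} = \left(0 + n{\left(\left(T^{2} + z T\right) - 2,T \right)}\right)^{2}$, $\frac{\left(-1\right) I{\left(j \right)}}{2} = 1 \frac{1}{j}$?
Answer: $\frac{8125}{324} \approx 25.077$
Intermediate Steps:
$z = \frac{1}{4}$ ($z = \frac{1}{4} \cdot 1 = \frac{1}{4} \approx 0.25$)
$I{\left(j \right)} = - \frac{2}{j}$ ($I{\left(j \right)} = - 2 \cdot 1 \frac{1}{j} = - \frac{2}{j}$)
$C{\left(T \right)} = \left(-2 + T^{2} + \frac{T}{4}\right)^{2}$ ($C{\left(T \right)} = \left(0 - \left(2 - T^{2} - \frac{T}{4}\right)\right)^{2} = \left(0 + \left(-2 + T^{2} + \frac{T}{4}\right)\right)^{2} = \left(-2 + T^{2} + \frac{T}{4}\right)^{2}$)
$13 \left(0 + C{\left(I{\left(1 - 4 \right)} \right)}\right) = 13 \left(0 + \frac{\left(-8 - \frac{2}{1 - 4} + 4 \left(- \frac{2}{1 - 4}\right)^{2}\right)^{2}}{16}\right) = 13 \left(0 + \frac{\left(-8 - \frac{2}{-3} + 4 \left(- \frac{2}{-3}\right)^{2}\right)^{2}}{16}\right) = 13 \left(0 + \frac{\left(-8 - - \frac{2}{3} + 4 \left(\left(-2\right) \left(- \frac{1}{3}\right)\right)^{2}\right)^{2}}{16}\right) = 13 \left(0 + \frac{\left(-8 + \frac{2}{3} + 4 \left(\frac{2}{3}\right)^{2}\right)^{2}}{16}\right) = 13 \left(0 + \frac{\left(-8 + \frac{2}{3} + 4 \cdot \frac{4}{9}\right)^{2}}{16}\right) = 13 \left(0 + \frac{\left(-8 + \frac{2}{3} + \frac{16}{9}\right)^{2}}{16}\right) = 13 \left(0 + \frac{\left(- \frac{50}{9}\right)^{2}}{16}\right) = 13 \left(0 + \frac{1}{16} \cdot \frac{2500}{81}\right) = 13 \left(0 + \frac{625}{324}\right) = 13 \cdot \frac{625}{324} = \frac{8125}{324}$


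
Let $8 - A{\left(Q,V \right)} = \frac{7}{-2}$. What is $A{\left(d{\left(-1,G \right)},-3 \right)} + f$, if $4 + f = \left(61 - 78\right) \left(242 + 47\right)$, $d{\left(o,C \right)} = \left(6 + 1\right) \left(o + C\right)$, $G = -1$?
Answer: $- \frac{9811}{2} \approx -4905.5$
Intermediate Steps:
$d{\left(o,C \right)} = 7 C + 7 o$ ($d{\left(o,C \right)} = 7 \left(C + o\right) = 7 C + 7 o$)
$f = -4917$ ($f = -4 + \left(61 - 78\right) \left(242 + 47\right) = -4 - 4913 = -4917$)
$A{\left(Q,V \right)} = \frac{23}{2}$ ($A{\left(Q,V \right)} = 8 - \frac{7}{-2} = 8 - 7 \left(- \frac{1}{2}\right) = 8 - - \frac{7}{2} = 8 + \frac{7}{2} = \frac{23}{2}$)
$A{\left(d{\left(-1,G \right)},-3 \right)} + f = \frac{23}{2} - 4917 = - \frac{9811}{2}$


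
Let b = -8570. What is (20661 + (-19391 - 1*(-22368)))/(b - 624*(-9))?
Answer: -11819/1477 ≈ -8.0020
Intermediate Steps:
(20661 + (-19391 - 1*(-22368)))/(b - 624*(-9)) = (20661 + (-19391 - 1*(-22368)))/(-8570 - 624*(-9)) = (20661 + (-19391 + 22368))/(-8570 + 5616) = (20661 + 2977)/(-2954) = 23638*(-1/2954) = -11819/1477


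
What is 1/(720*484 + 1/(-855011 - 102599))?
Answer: 957610/333707932799 ≈ 2.8696e-6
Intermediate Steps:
1/(720*484 + 1/(-855011 - 102599)) = 1/(348480 + 1/(-957610)) = 1/(348480 - 1/957610) = 1/(333707932799/957610) = 957610/333707932799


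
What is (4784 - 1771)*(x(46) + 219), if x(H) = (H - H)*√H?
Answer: 659847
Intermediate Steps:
x(H) = 0 (x(H) = 0*√H = 0)
(4784 - 1771)*(x(46) + 219) = (4784 - 1771)*(0 + 219) = 3013*219 = 659847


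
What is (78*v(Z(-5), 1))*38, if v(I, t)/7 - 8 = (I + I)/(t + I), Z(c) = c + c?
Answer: 636272/3 ≈ 2.1209e+5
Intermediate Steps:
Z(c) = 2*c
v(I, t) = 56 + 14*I/(I + t) (v(I, t) = 56 + 7*((I + I)/(t + I)) = 56 + 7*((2*I)/(I + t)) = 56 + 7*(2*I/(I + t)) = 56 + 14*I/(I + t))
(78*v(Z(-5), 1))*38 = (78*(14*(4*1 + 5*(2*(-5)))/(2*(-5) + 1)))*38 = (78*(14*(4 + 5*(-10))/(-10 + 1)))*38 = (78*(14*(4 - 50)/(-9)))*38 = (78*(14*(-1/9)*(-46)))*38 = (78*(644/9))*38 = (16744/3)*38 = 636272/3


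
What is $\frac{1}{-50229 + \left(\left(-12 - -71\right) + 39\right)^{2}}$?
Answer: $- \frac{1}{40625} \approx -2.4615 \cdot 10^{-5}$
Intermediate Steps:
$\frac{1}{-50229 + \left(\left(-12 - -71\right) + 39\right)^{2}} = \frac{1}{-50229 + \left(\left(-12 + 71\right) + 39\right)^{2}} = \frac{1}{-50229 + \left(59 + 39\right)^{2}} = \frac{1}{-50229 + 98^{2}} = \frac{1}{-50229 + 9604} = \frac{1}{-40625} = - \frac{1}{40625}$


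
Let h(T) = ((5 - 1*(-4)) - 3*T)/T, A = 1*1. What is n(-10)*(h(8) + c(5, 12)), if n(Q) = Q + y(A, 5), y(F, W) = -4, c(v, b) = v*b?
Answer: -3255/4 ≈ -813.75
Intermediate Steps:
A = 1
c(v, b) = b*v
n(Q) = -4 + Q (n(Q) = Q - 4 = -4 + Q)
h(T) = (9 - 3*T)/T (h(T) = ((5 + 4) - 3*T)/T = (9 - 3*T)/T)
n(-10)*(h(8) + c(5, 12)) = (-4 - 10)*((-3 + 9/8) + 12*5) = -14*((-3 + 9*(⅛)) + 60) = -14*((-3 + 9/8) + 60) = -14*(-15/8 + 60) = -14*465/8 = -3255/4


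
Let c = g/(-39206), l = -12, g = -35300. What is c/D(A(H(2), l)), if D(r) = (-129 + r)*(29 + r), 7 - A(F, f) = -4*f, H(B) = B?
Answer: 1765/3999012 ≈ 0.00044136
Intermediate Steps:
A(F, f) = 7 + 4*f (A(F, f) = 7 - (-4)*f = 7 + 4*f)
c = 17650/19603 (c = -35300/(-39206) = -35300*(-1/39206) = 17650/19603 ≈ 0.90037)
c/D(A(H(2), l)) = 17650/(19603*(-3741 + (7 + 4*(-12))² - 100*(7 + 4*(-12)))) = 17650/(19603*(-3741 + (7 - 48)² - 100*(7 - 48))) = 17650/(19603*(-3741 + (-41)² - 100*(-41))) = 17650/(19603*(-3741 + 1681 + 4100)) = (17650/19603)/2040 = (17650/19603)*(1/2040) = 1765/3999012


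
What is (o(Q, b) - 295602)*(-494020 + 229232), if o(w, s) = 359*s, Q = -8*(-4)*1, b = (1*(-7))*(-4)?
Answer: 75610213400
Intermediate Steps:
b = 28 (b = -7*(-4) = 28)
Q = 32 (Q = 32*1 = 32)
(o(Q, b) - 295602)*(-494020 + 229232) = (359*28 - 295602)*(-494020 + 229232) = (10052 - 295602)*(-264788) = -285550*(-264788) = 75610213400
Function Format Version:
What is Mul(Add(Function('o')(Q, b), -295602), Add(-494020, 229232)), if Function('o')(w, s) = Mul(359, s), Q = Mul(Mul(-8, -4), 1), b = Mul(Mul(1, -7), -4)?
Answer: 75610213400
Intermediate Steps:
b = 28 (b = Mul(-7, -4) = 28)
Q = 32 (Q = Mul(32, 1) = 32)
Mul(Add(Function('o')(Q, b), -295602), Add(-494020, 229232)) = Mul(Add(Mul(359, 28), -295602), Add(-494020, 229232)) = Mul(Add(10052, -295602), -264788) = Mul(-285550, -264788) = 75610213400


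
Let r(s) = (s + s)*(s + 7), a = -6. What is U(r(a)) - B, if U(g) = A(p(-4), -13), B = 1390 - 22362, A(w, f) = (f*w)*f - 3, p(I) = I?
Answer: 20293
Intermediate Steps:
A(w, f) = -3 + w*f² (A(w, f) = w*f² - 3 = -3 + w*f²)
r(s) = 2*s*(7 + s) (r(s) = (2*s)*(7 + s) = 2*s*(7 + s))
B = -20972
U(g) = -679 (U(g) = -3 - 4*(-13)² = -3 - 4*169 = -3 - 676 = -679)
U(r(a)) - B = -679 - 1*(-20972) = -679 + 20972 = 20293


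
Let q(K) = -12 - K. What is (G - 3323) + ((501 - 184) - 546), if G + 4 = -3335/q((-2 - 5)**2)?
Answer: -213581/61 ≈ -3501.3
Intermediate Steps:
G = 3091/61 (G = -4 - 3335/(-12 - (-2 - 5)**2) = -4 - 3335/(-12 - 1*(-7)**2) = -4 - 3335/(-12 - 1*49) = -4 - 3335/(-12 - 49) = -4 - 3335/(-61) = -4 - 3335*(-1/61) = -4 + 3335/61 = 3091/61 ≈ 50.672)
(G - 3323) + ((501 - 184) - 546) = (3091/61 - 3323) + ((501 - 184) - 546) = -199612/61 + (317 - 546) = -199612/61 - 229 = -213581/61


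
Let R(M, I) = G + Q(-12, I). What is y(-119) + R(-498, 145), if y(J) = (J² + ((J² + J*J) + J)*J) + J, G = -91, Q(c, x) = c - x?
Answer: -3342363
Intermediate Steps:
y(J) = J + J² + J*(J + 2*J²) (y(J) = (J² + ((J² + J²) + J)*J) + J = (J² + (2*J² + J)*J) + J = (J² + (J + 2*J²)*J) + J = (J² + J*(J + 2*J²)) + J = J + J² + J*(J + 2*J²))
R(M, I) = -103 - I (R(M, I) = -91 + (-12 - I) = -103 - I)
y(-119) + R(-498, 145) = -119*(1 + 2*(-119) + 2*(-119)²) + (-103 - 1*145) = -119*(1 - 238 + 2*14161) + (-103 - 145) = -119*(1 - 238 + 28322) - 248 = -119*28085 - 248 = -3342115 - 248 = -3342363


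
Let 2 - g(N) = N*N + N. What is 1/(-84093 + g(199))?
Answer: -1/123891 ≈ -8.0716e-6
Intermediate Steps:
g(N) = 2 - N - N² (g(N) = 2 - (N*N + N) = 2 - (N² + N) = 2 - (N + N²) = 2 + (-N - N²) = 2 - N - N²)
1/(-84093 + g(199)) = 1/(-84093 + (2 - 1*199 - 1*199²)) = 1/(-84093 + (2 - 199 - 1*39601)) = 1/(-84093 + (2 - 199 - 39601)) = 1/(-84093 - 39798) = 1/(-123891) = -1/123891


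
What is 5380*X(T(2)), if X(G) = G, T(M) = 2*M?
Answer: 21520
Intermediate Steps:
5380*X(T(2)) = 5380*(2*2) = 5380*4 = 21520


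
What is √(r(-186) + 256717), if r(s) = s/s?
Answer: √256718 ≈ 506.67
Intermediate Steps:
r(s) = 1
√(r(-186) + 256717) = √(1 + 256717) = √256718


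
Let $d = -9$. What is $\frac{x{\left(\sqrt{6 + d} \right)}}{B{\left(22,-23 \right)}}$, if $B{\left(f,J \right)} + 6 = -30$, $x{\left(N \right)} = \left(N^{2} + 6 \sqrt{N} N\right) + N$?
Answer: $\frac{1}{12} - \frac{3^{\frac{3}{4}} i^{\frac{3}{2}}}{6} - \frac{i \sqrt{3}}{36} \approx 0.35198 - 0.31675 i$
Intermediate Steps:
$x{\left(N \right)} = N + N^{2} + 6 N^{\frac{3}{2}}$ ($x{\left(N \right)} = \left(N^{2} + 6 N^{\frac{3}{2}}\right) + N = N + N^{2} + 6 N^{\frac{3}{2}}$)
$B{\left(f,J \right)} = -36$ ($B{\left(f,J \right)} = -6 - 30 = -36$)
$\frac{x{\left(\sqrt{6 + d} \right)}}{B{\left(22,-23 \right)}} = \frac{\sqrt{6 - 9} + \left(\sqrt{6 - 9}\right)^{2} + 6 \left(\sqrt{6 - 9}\right)^{\frac{3}{2}}}{-36} = \left(\sqrt{-3} + \left(\sqrt{-3}\right)^{2} + 6 \left(\sqrt{-3}\right)^{\frac{3}{2}}\right) \left(- \frac{1}{36}\right) = \left(i \sqrt{3} + \left(i \sqrt{3}\right)^{2} + 6 \left(i \sqrt{3}\right)^{\frac{3}{2}}\right) \left(- \frac{1}{36}\right) = \left(i \sqrt{3} - 3 + 6 \cdot 3^{\frac{3}{4}} i^{\frac{3}{2}}\right) \left(- \frac{1}{36}\right) = \left(-3 + i \sqrt{3} + 6 \cdot 3^{\frac{3}{4}} i^{\frac{3}{2}}\right) \left(- \frac{1}{36}\right) = \frac{1}{12} - \frac{3^{\frac{3}{4}} i^{\frac{3}{2}}}{6} - \frac{i \sqrt{3}}{36}$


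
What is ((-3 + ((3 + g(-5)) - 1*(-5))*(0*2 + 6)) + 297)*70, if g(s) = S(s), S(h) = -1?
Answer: 23520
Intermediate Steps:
g(s) = -1
((-3 + ((3 + g(-5)) - 1*(-5))*(0*2 + 6)) + 297)*70 = ((-3 + ((3 - 1) - 1*(-5))*(0*2 + 6)) + 297)*70 = ((-3 + (2 + 5)*(0 + 6)) + 297)*70 = ((-3 + 7*6) + 297)*70 = ((-3 + 42) + 297)*70 = (39 + 297)*70 = 336*70 = 23520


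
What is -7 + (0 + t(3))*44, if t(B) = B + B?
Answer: 257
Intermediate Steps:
t(B) = 2*B
-7 + (0 + t(3))*44 = -7 + (0 + 2*3)*44 = -7 + (0 + 6)*44 = -7 + 6*44 = -7 + 264 = 257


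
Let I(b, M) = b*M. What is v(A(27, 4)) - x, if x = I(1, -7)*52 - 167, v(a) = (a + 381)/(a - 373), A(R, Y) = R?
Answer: 91659/173 ≈ 529.82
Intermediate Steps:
v(a) = (381 + a)/(-373 + a)
I(b, M) = M*b
x = -531 (x = -7*1*52 - 167 = -7*52 - 167 = -364 - 167 = -531)
v(A(27, 4)) - x = (381 + 27)/(-373 + 27) - 1*(-531) = 408/(-346) + 531 = -1/346*408 + 531 = -204/173 + 531 = 91659/173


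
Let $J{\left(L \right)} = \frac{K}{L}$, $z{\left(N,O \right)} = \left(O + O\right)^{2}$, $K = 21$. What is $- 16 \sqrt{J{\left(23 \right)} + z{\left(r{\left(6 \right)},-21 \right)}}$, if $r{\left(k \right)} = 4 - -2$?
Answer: $- \frac{16 \sqrt{933639}}{23} \approx -672.17$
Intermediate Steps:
$r{\left(k \right)} = 6$ ($r{\left(k \right)} = 4 + 2 = 6$)
$z{\left(N,O \right)} = 4 O^{2}$ ($z{\left(N,O \right)} = \left(2 O\right)^{2} = 4 O^{2}$)
$J{\left(L \right)} = \frac{21}{L}$
$- 16 \sqrt{J{\left(23 \right)} + z{\left(r{\left(6 \right)},-21 \right)}} = - 16 \sqrt{\frac{21}{23} + 4 \left(-21\right)^{2}} = - 16 \sqrt{21 \cdot \frac{1}{23} + 4 \cdot 441} = - 16 \sqrt{\frac{21}{23} + 1764} = - 16 \sqrt{\frac{40593}{23}} = - 16 \frac{\sqrt{933639}}{23} = - \frac{16 \sqrt{933639}}{23}$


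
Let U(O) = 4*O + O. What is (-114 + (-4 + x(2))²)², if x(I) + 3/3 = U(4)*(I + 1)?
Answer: 8473921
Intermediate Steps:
U(O) = 5*O
x(I) = 19 + 20*I (x(I) = -1 + (5*4)*(I + 1) = -1 + 20*(1 + I) = -1 + (20 + 20*I) = 19 + 20*I)
(-114 + (-4 + x(2))²)² = (-114 + (-4 + (19 + 20*2))²)² = (-114 + (-4 + (19 + 40))²)² = (-114 + (-4 + 59)²)² = (-114 + 55²)² = (-114 + 3025)² = 2911² = 8473921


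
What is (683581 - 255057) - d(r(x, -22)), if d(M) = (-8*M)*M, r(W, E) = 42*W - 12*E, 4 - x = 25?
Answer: 3483916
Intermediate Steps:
x = -21 (x = 4 - 1*25 = 4 - 25 = -21)
r(W, E) = -12*E + 42*W
d(M) = -8*M²
(683581 - 255057) - d(r(x, -22)) = (683581 - 255057) - (-8)*(-12*(-22) + 42*(-21))² = 428524 - (-8)*(264 - 882)² = 428524 - (-8)*(-618)² = 428524 - (-8)*381924 = 428524 - 1*(-3055392) = 428524 + 3055392 = 3483916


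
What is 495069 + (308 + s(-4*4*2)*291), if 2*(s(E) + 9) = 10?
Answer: 494213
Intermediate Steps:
s(E) = -4 (s(E) = -9 + (1/2)*10 = -9 + 5 = -4)
495069 + (308 + s(-4*4*2)*291) = 495069 + (308 - 4*291) = 495069 + (308 - 1164) = 495069 - 856 = 494213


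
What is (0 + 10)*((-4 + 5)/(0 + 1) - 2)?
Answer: -10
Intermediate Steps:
(0 + 10)*((-4 + 5)/(0 + 1) - 2) = 10*(1/1 - 2) = 10*(1*1 - 2) = 10*(1 - 2) = 10*(-1) = -10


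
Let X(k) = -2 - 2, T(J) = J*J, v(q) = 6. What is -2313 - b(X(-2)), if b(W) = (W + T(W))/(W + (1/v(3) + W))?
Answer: -108639/47 ≈ -2311.5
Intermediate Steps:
T(J) = J**2
X(k) = -4
b(W) = (W + W**2)/(1/6 + 2*W) (b(W) = (W + W**2)/(W + (1/6 + W)) = (W + W**2)/(1/6 + 2*W))
-2313 - b(X(-2)) = -2313 - 6*(-4)*(1 - 4)/(1 + 12*(-4)) = -2313 - 6*(-4)*(-3)/(1 - 48) = -2313 - 6*(-4)*(-3)/(-47) = -2313 - 6*(-4)*(-1)*(-3)/47 = -2313 - 1*(-72/47) = -2313 + 72/47 = -108639/47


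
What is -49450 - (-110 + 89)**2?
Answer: -49891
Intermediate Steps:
-49450 - (-110 + 89)**2 = -49450 - 1*(-21)**2 = -49450 - 1*441 = -49450 - 441 = -49891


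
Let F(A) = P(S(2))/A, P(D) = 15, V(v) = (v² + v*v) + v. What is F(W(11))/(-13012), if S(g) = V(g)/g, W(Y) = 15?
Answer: -1/13012 ≈ -7.6852e-5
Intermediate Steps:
V(v) = v + 2*v² (V(v) = (v² + v²) + v = 2*v² + v = v + 2*v²)
S(g) = 1 + 2*g (S(g) = (g*(1 + 2*g))/g = 1 + 2*g)
F(A) = 15/A
F(W(11))/(-13012) = (15/15)/(-13012) = (15*(1/15))*(-1/13012) = 1*(-1/13012) = -1/13012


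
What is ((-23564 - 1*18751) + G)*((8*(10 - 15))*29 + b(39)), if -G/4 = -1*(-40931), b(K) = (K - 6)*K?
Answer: -26166953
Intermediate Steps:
b(K) = K*(-6 + K) (b(K) = (-6 + K)*K = K*(-6 + K))
G = -163724 (G = -(-4)*(-40931) = -4*40931 = -163724)
((-23564 - 1*18751) + G)*((8*(10 - 15))*29 + b(39)) = ((-23564 - 1*18751) - 163724)*((8*(10 - 15))*29 + 39*(-6 + 39)) = ((-23564 - 18751) - 163724)*((8*(-5))*29 + 39*33) = (-42315 - 163724)*(-40*29 + 1287) = -206039*(-1160 + 1287) = -206039*127 = -26166953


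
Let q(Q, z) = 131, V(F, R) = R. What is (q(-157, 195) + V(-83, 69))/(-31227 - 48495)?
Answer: -100/39861 ≈ -0.0025087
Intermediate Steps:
(q(-157, 195) + V(-83, 69))/(-31227 - 48495) = (131 + 69)/(-31227 - 48495) = 200/(-79722) = 200*(-1/79722) = -100/39861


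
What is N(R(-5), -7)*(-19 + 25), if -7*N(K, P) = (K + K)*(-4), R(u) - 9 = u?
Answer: 192/7 ≈ 27.429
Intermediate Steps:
R(u) = 9 + u
N(K, P) = 8*K/7 (N(K, P) = -(K + K)*(-4)/7 = -2*K*(-4)/7 = -(-8)*K/7 = 8*K/7)
N(R(-5), -7)*(-19 + 25) = (8*(9 - 5)/7)*(-19 + 25) = ((8/7)*4)*6 = (32/7)*6 = 192/7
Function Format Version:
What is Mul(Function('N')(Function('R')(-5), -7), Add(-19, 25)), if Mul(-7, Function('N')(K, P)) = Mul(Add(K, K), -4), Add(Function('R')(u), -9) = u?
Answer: Rational(192, 7) ≈ 27.429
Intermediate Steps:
Function('R')(u) = Add(9, u)
Function('N')(K, P) = Mul(Rational(8, 7), K) (Function('N')(K, P) = Mul(Rational(-1, 7), Mul(Add(K, K), -4)) = Mul(Rational(-1, 7), Mul(Mul(2, K), -4)) = Mul(Rational(-1, 7), Mul(-8, K)) = Mul(Rational(8, 7), K))
Mul(Function('N')(Function('R')(-5), -7), Add(-19, 25)) = Mul(Mul(Rational(8, 7), Add(9, -5)), Add(-19, 25)) = Mul(Mul(Rational(8, 7), 4), 6) = Mul(Rational(32, 7), 6) = Rational(192, 7)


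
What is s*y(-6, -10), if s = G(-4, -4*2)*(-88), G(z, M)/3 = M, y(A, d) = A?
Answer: -12672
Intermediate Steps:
G(z, M) = 3*M
s = 2112 (s = (3*(-4*2))*(-88) = (3*(-8))*(-88) = -24*(-88) = 2112)
s*y(-6, -10) = 2112*(-6) = -12672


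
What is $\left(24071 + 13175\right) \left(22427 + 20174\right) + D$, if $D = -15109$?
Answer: $1586701737$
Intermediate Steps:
$\left(24071 + 13175\right) \left(22427 + 20174\right) + D = \left(24071 + 13175\right) \left(22427 + 20174\right) - 15109 = 37246 \cdot 42601 - 15109 = 1586716846 - 15109 = 1586701737$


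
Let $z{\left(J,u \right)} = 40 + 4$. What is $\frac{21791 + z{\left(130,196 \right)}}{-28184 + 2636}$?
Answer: $- \frac{21835}{25548} \approx -0.85467$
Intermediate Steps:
$z{\left(J,u \right)} = 44$
$\frac{21791 + z{\left(130,196 \right)}}{-28184 + 2636} = \frac{21791 + 44}{-28184 + 2636} = \frac{21835}{-25548} = 21835 \left(- \frac{1}{25548}\right) = - \frac{21835}{25548}$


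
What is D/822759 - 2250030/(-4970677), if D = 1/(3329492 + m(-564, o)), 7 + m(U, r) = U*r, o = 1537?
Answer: 4558876459895729767/10071288989489215131 ≈ 0.45266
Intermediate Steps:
m(U, r) = -7 + U*r
D = 1/2462617 (D = 1/(3329492 + (-7 - 564*1537)) = 1/(3329492 + (-7 - 866868)) = 1/(3329492 - 866875) = 1/2462617 ≈ 4.0607e-7)
D/822759 - 2250030/(-4970677) = (1/2462617)/822759 - 2250030/(-4970677) = (1/2462617)*(1/822759) - 2250030*(-1/4970677) = 1/2026140300303 + 2250030/4970677 = 4558876459895729767/10071288989489215131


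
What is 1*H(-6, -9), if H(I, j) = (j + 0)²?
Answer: 81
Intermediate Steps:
H(I, j) = j²
1*H(-6, -9) = 1*(-9)² = 1*81 = 81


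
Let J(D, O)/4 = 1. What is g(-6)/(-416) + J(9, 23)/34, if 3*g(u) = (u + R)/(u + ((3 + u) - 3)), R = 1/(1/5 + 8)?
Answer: 1223935/10438272 ≈ 0.11725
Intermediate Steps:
J(D, O) = 4 (J(D, O) = 4*1 = 4)
R = 5/41 (R = 1/(⅕ + 8) = 1/(41/5) = 5/41 ≈ 0.12195)
g(u) = (5/41 + u)/(6*u) (g(u) = ((u + 5/41)/(u + ((3 + u) - 3)))/3 = ((5/41 + u)/(u + u))/3 = ((5/41 + u)/((2*u)))/3 = ((5/41 + u)*(1/(2*u)))/3 = ((5/41 + u)/(2*u))/3 = (5/41 + u)/(6*u))
g(-6)/(-416) + J(9, 23)/34 = ((1/246)*(5 + 41*(-6))/(-6))/(-416) + 4/34 = ((1/246)*(-⅙)*(5 - 246))*(-1/416) + 4*(1/34) = ((1/246)*(-⅙)*(-241))*(-1/416) + 2/17 = (241/1476)*(-1/416) + 2/17 = -241/614016 + 2/17 = 1223935/10438272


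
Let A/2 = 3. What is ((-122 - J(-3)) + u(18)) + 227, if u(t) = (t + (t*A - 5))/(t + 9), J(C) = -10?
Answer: 3226/27 ≈ 119.48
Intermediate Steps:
A = 6 (A = 2*3 = 6)
u(t) = (-5 + 7*t)/(9 + t) (u(t) = (t + (t*6 - 5))/(t + 9) = (t + (6*t - 5))/(9 + t) = (t + (-5 + 6*t))/(9 + t) = (-5 + 7*t)/(9 + t))
((-122 - J(-3)) + u(18)) + 227 = ((-122 - 1*(-10)) + (-5 + 7*18)/(9 + 18)) + 227 = ((-122 + 10) + (-5 + 126)/27) + 227 = (-112 + (1/27)*121) + 227 = (-112 + 121/27) + 227 = -2903/27 + 227 = 3226/27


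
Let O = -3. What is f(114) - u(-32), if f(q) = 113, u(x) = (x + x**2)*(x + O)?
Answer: 34833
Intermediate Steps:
u(x) = (-3 + x)*(x + x**2) (u(x) = (x + x**2)*(x - 3) = (x + x**2)*(-3 + x) = (-3 + x)*(x + x**2))
f(114) - u(-32) = 113 - (-32)*(-3 + (-32)**2 - 2*(-32)) = 113 - (-32)*(-3 + 1024 + 64) = 113 - (-32)*1085 = 113 - 1*(-34720) = 113 + 34720 = 34833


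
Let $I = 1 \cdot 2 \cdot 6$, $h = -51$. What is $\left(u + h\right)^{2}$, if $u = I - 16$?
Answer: $3025$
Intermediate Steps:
$I = 12$ ($I = 2 \cdot 6 = 12$)
$u = -4$ ($u = 12 - 16 = -4$)
$\left(u + h\right)^{2} = \left(-4 - 51\right)^{2} = \left(-55\right)^{2} = 3025$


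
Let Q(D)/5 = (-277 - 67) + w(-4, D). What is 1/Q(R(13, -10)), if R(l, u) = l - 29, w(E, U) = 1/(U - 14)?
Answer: -6/10321 ≈ -0.00058134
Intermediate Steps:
w(E, U) = 1/(-14 + U)
R(l, u) = -29 + l
Q(D) = -1720 + 5/(-14 + D) (Q(D) = 5*((-277 - 67) + 1/(-14 + D)) = 5*(-344 + 1/(-14 + D)) = -1720 + 5/(-14 + D))
1/Q(R(13, -10)) = 1/(5*(4817 - 344*(-29 + 13))/(-14 + (-29 + 13))) = 1/(5*(4817 - 344*(-16))/(-14 - 16)) = 1/(5*(4817 + 5504)/(-30)) = 1/(5*(-1/30)*10321) = 1/(-10321/6) = -6/10321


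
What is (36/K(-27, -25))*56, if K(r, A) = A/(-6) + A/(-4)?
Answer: 24192/125 ≈ 193.54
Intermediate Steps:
K(r, A) = -5*A/12 (K(r, A) = A*(-⅙) + A*(-¼) = -A/6 - A/4 = -5*A/12)
(36/K(-27, -25))*56 = (36/((-5/12*(-25))))*56 = (36/(125/12))*56 = (36*(12/125))*56 = (432/125)*56 = 24192/125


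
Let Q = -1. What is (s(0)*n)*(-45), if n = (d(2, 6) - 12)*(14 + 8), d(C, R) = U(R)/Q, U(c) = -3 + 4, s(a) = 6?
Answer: 77220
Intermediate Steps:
U(c) = 1
d(C, R) = -1 (d(C, R) = 1/(-1) = 1*(-1) = -1)
n = -286 (n = (-1 - 12)*(14 + 8) = -13*22 = -286)
(s(0)*n)*(-45) = (6*(-286))*(-45) = -1716*(-45) = 77220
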